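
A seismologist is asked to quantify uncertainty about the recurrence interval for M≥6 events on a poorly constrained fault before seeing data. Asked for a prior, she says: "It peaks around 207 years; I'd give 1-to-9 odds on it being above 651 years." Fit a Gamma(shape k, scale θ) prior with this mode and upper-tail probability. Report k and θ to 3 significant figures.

Gamma(k,θ) with k>1 has mode (k−1)θ, so θ = 207/(k−1).
Need P(X < 651) = 0.9 with θ tied to k this way. Start at k = 2, θ = 207: P(X<651) ≈ 0.821.
Too low — raise k to concentrate. Iterating converges to k ≈ 2.44.
Then θ = 207/(2.44−1) ≈ 144.

k ≈ 2.44, θ ≈ 144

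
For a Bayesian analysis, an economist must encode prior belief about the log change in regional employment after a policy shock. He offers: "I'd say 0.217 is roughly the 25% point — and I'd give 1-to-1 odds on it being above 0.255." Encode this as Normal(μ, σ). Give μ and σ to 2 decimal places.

μ = 0.26, σ = 0.06

For Normal(μ,σ), the p-quantile is μ + z_p·σ. Here z_{0.25} = -0.6745, z_{0.5} = 0.
So 0.217 = μ − 0.6745σ and 0.255 = μ + 0σ.
Subtracting: σ = (0.255 − 0.217)/(0 − (-0.6745)) = 0.06.
Then μ = 0.217 − (-0.6745)·0.06 = 0.26.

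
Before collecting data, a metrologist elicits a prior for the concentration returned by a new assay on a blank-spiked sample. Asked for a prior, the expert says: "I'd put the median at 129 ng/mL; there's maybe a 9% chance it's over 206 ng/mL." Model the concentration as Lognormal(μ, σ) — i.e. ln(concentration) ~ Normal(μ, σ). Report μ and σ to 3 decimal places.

If T ~ Lognormal(μ,σ) then ln T ~ Normal(μ,σ), so the p-quantile of ln T is μ + z_p·σ.
ln(129) = 4.86 and ln(206) = 5.328; z_{0.5} = 0, z_{0.91} = 1.341.
σ = (5.328 − 4.86)/(1.341 − (0)) = 0.349.
μ = 4.86 − (0)·0.349 = 4.860.

μ ≈ 4.860, σ ≈ 0.349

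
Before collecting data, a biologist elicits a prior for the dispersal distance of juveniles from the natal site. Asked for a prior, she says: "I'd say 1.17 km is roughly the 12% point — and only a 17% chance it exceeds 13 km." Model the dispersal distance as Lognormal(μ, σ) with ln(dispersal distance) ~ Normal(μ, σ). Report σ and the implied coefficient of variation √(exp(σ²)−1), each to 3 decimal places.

σ ≈ 1.131, CV ≈ 1.610

If T ~ Lognormal(μ,σ) then ln T ~ Normal(μ,σ), so the p-quantile of ln T is μ + z_p·σ.
ln(1.17) = 0.157 and ln(13) = 2.565; z_{0.12} = -1.175, z_{0.83} = 0.9542.
σ = (2.565 − 0.157)/(0.9542 − (-1.175)) = 1.131.
μ = 0.157 − (-1.175)·1.131 = 1.486.
CV = √(exp(σ²)−1) = √(exp(1.2790)−1) = 1.610.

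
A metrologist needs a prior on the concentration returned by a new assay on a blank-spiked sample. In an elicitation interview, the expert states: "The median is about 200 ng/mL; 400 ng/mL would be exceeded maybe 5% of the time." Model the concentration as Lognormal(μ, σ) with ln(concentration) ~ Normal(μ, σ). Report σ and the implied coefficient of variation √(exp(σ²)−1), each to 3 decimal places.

σ ≈ 0.421, CV ≈ 0.441

If T ~ Lognormal(μ,σ) then ln T ~ Normal(μ,σ), so the p-quantile of ln T is μ + z_p·σ.
ln(200) = 5.298 and ln(400) = 5.991; z_{0.5} = 0, z_{0.95} = 1.645.
σ = (5.991 − 5.298)/(1.645 − (0)) = 0.421.
μ = 5.298 − (0)·0.421 = 5.298.
CV = √(exp(σ²)−1) = √(exp(0.1776)−1) = 0.441.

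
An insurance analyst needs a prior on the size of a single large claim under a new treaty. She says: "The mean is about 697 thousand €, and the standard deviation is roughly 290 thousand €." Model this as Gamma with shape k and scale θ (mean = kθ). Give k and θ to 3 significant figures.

k ≈ 5.78, θ ≈ 121

For Gamma(k, scale θ): mean = kθ, variance = kθ², so CV = 1/√k.
CV = SD/mean = 290/697 = 0.4161, hence k = 1/CV² = 5.78.
Then θ = mean/k = 697/5.78 = 121.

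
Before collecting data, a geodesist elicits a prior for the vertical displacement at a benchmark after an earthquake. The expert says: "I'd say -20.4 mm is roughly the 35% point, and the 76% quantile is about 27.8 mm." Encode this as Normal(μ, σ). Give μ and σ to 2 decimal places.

For Normal(μ,σ), the p-quantile is μ + z_p·σ. Here z_{0.35} = -0.3853, z_{0.76} = 0.7063.
So -20.4 = μ − 0.3853σ and 27.8 = μ + 0.7063σ.
Subtracting: σ = (27.8 − -20.4)/(0.7063 − (-0.3853)) = 44.15.
Then μ = -20.4 − (-0.3853)·44.15 = -3.39.

μ = -3.39, σ = 44.15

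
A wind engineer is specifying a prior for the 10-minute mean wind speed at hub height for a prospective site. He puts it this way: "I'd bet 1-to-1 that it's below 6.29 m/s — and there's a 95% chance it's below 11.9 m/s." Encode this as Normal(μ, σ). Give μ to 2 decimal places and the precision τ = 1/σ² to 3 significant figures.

μ = 6.29, τ = 0.086

For Normal(μ,σ), the p-quantile is μ + z_p·σ. Here z_{0.5} = 0, z_{0.95} = 1.645.
So 6.29 = μ + 0σ and 11.9 = μ + 1.645σ.
Subtracting: σ = (11.9 − 6.29)/(1.645 − (0)) = 3.41.
Then μ = 6.29 − (0)·3.41 = 6.29.
Precision τ = 1/σ² = 1/3.411² = 0.086.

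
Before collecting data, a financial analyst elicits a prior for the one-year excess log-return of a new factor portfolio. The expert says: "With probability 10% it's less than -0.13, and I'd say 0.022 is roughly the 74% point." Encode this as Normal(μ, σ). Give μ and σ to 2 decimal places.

For Normal(μ,σ), the p-quantile is μ + z_p·σ. Here z_{0.1} = -1.282, z_{0.74} = 0.6433.
So -0.13 = μ − 1.282σ and 0.022 = μ + 0.6433σ.
Subtracting: σ = (0.022 − -0.13)/(0.6433 − (-1.282)) = 0.08.
Then μ = -0.13 − (-1.282)·0.08 = -0.03.

μ = -0.03, σ = 0.08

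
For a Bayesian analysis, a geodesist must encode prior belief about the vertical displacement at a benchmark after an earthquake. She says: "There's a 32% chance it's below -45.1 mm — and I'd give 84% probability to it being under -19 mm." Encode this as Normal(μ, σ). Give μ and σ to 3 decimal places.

μ = -36.751, σ = 17.850

The p-quantile of Normal(μ,σ) is μ + z_p·σ, with z_{0.32} = -0.4677 and z_{0.84} = 0.9945.
Eliminate σ: μ = (z₂·x₁ − z₁·x₂)/(z₂ − z₁) = (0.9945·-45.1 − (-0.4677)·-19)/1.462 = -36.751.
Then σ = (x₂ − x₁)/(z₂ − z₁) = (-19 − -45.1)/1.462 = 17.850.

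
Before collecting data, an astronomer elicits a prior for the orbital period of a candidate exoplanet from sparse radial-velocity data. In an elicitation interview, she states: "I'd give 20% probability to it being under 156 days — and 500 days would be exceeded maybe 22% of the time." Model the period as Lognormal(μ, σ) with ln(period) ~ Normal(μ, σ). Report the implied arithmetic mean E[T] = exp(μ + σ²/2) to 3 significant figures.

E[T] ≈ 372 days

If T ~ Lognormal(μ,σ) then ln T ~ Normal(μ,σ), so the p-quantile of ln T is μ + z_p·σ.
ln(156) = 5.05 and ln(500) = 6.215; z_{0.2} = -0.8416, z_{0.78} = 0.7722.
σ = (6.215 − 5.05)/(0.7722 − (-0.8416)) = 0.722.
μ = 5.05 − (-0.8416)·0.722 = 5.657.
E[T] = exp(μ + σ²/2) = exp(5.657 + 0.2605) = 372 days.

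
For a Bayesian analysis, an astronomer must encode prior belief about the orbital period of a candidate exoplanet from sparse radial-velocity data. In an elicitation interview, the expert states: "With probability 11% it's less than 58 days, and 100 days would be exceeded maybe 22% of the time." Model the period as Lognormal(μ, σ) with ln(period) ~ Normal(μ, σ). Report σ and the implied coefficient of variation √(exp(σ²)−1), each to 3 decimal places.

σ ≈ 0.273, CV ≈ 0.278

If T ~ Lognormal(μ,σ) then ln T ~ Normal(μ,σ), so the p-quantile of ln T is μ + z_p·σ.
ln(58) = 4.06 and ln(100) = 4.605; z_{0.11} = -1.227, z_{0.78} = 0.7722.
σ = (4.605 − 4.06)/(0.7722 − (-1.227)) = 0.273.
μ = 4.06 − (-1.227)·0.273 = 4.395.
CV = √(exp(σ²)−1) = √(exp(0.0743)−1) = 0.278.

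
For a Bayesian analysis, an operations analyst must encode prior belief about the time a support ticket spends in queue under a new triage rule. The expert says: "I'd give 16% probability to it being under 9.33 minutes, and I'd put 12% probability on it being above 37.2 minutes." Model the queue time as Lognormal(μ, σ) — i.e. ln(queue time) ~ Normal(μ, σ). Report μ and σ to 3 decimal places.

μ ≈ 2.867, σ ≈ 0.638

If T ~ Lognormal(μ,σ) then ln T ~ Normal(μ,σ), so the p-quantile of ln T is μ + z_p·σ.
ln(9.33) = 2.233 and ln(37.2) = 3.616; z_{0.16} = -0.9945, z_{0.88} = 1.175.
σ = (3.616 − 2.233)/(1.175 − (-0.9945)) = 0.638.
μ = 2.233 − (-0.9945)·0.638 = 2.867.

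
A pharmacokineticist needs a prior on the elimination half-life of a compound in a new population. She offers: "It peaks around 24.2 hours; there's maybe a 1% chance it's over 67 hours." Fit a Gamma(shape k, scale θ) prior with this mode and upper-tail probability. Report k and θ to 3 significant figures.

k ≈ 5.42, θ ≈ 5.47

Gamma(k,θ) with k>1 has mode (k−1)θ, so θ = 24.2/(k−1).
Need P(X < 67) = 0.99 with θ tied to k this way. Start at k = 2, θ = 24.2: P(X<67) ≈ 0.764.
Too low — raise k to concentrate. Iterating converges to k ≈ 5.42.
Then θ = 24.2/(5.42−1) ≈ 5.47.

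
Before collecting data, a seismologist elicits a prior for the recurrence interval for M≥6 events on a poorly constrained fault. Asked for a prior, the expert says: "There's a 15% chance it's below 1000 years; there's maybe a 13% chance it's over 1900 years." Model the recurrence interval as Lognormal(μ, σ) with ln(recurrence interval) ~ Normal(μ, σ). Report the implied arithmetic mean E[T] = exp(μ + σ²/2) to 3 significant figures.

E[T] ≈ 1420 years

If T ~ Lognormal(μ,σ) then ln T ~ Normal(μ,σ), so the p-quantile of ln T is μ + z_p·σ.
ln(1000) = 6.908 and ln(1900) = 7.55; z_{0.15} = -1.036, z_{0.87} = 1.126.
σ = (7.55 − 6.908)/(1.126 − (-1.036)) = 0.297.
μ = 6.908 − (-1.036)·0.297 = 7.215.
E[T] = exp(μ + σ²/2) = exp(7.215 + 0.0440) = 1420 years.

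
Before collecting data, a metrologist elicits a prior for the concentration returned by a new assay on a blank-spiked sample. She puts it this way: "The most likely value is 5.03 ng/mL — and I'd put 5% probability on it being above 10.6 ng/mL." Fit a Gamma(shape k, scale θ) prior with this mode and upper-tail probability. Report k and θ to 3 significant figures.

k ≈ 5.97, θ ≈ 1.01

Gamma(k,θ) with k>1 has mode (k−1)θ, so θ = 5.03/(k−1).
Need P(X < 10.6) = 0.95 with θ tied to k this way. Start at k = 2, θ = 5.03: P(X<10.6) ≈ 0.622.
Too low — raise k to concentrate. Iterating converges to k ≈ 5.97.
Then θ = 5.03/(5.97−1) ≈ 1.01.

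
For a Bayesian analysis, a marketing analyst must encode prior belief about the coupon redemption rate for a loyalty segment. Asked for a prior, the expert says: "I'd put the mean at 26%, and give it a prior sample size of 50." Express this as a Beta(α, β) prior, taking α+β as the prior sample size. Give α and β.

Under the effective-sample-size interpretation, Beta(α, β) has prior mean α/(α+β) and prior sample size α+β.
So α+β = 50 and α/(α+β) = 0.26, giving α = 0.26·50 = 13 and β = 50 − 13 = 37.

α = 13, β = 37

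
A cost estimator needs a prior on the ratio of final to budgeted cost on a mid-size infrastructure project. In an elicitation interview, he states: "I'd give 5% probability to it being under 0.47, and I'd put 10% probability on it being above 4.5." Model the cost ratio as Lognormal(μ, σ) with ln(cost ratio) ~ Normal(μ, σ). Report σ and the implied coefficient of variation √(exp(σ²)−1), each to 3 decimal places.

If T ~ Lognormal(μ,σ) then ln T ~ Normal(μ,σ), so the p-quantile of ln T is μ + z_p·σ.
ln(0.47) = -0.755 and ln(4.5) = 1.504; z_{0.05} = -1.645, z_{0.9} = 1.282.
σ = (1.504 − -0.755)/(1.282 − (-1.645)) = 0.772.
μ = -0.755 − (-1.645)·0.772 = 0.515.
CV = √(exp(σ²)−1) = √(exp(0.5959)−1) = 0.903.

σ ≈ 0.772, CV ≈ 0.903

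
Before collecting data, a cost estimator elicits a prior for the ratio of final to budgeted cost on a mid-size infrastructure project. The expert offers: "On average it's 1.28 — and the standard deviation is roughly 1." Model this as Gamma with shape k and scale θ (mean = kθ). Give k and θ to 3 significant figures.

For Gamma(k, scale θ): mean = kθ, variance = kθ², so CV = 1/√k.
CV = SD/mean = 1/1.28 = 0.7812, hence k = 1/CV² = 1.64.
Then θ = mean/k = 1.28/1.64 = 0.781.

k ≈ 1.64, θ ≈ 0.781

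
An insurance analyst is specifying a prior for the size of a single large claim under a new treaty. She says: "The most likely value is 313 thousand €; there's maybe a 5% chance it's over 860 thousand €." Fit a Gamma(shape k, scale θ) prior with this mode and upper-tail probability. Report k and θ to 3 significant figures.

k ≈ 3.63, θ ≈ 119

Gamma(k,θ) with k>1 has mode (k−1)θ, so θ = 313/(k−1).
Need P(X < 860) = 0.95 with θ tied to k this way. Start at k = 2, θ = 313: P(X<860) ≈ 0.760.
Too low — raise k to concentrate. Iterating converges to k ≈ 3.63.
Then θ = 313/(3.63−1) ≈ 119.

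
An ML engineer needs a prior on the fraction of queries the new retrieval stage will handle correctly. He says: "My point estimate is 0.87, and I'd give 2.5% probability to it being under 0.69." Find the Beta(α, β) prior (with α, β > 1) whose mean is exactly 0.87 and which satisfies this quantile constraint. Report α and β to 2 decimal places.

With mean 0.87 fixed, write α = 0.87s, β = 0.13s where s = α+β.
Need P(θ < 0.69) = 0.025 under Beta(0.87s, 0.13s). Normal approximation: (q−m)/√(m(1−m)/s) ≈ z_{0.025} = -1.96, so s ≈ 0.87·0.13·(-1.96)²/(0.69−0.87)² = 13.4.
At s = 13.4: P(θ<0.69) ≈ 0.044. Adjusting to match 0.025 gives s ≈ 18.80.
So α = 0.87·18.80 ≈ 16.35, β = 0.13·18.80 ≈ 2.44.

α ≈ 16.35, β ≈ 2.44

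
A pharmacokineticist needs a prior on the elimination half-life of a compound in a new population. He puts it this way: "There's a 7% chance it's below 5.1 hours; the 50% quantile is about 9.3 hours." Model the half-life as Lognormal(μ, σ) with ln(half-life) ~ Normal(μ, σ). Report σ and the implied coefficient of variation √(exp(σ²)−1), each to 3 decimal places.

σ ≈ 0.407, CV ≈ 0.425

If T ~ Lognormal(μ,σ) then ln T ~ Normal(μ,σ), so the p-quantile of ln T is μ + z_p·σ.
ln(5.1) = 1.629 and ln(9.3) = 2.23; z_{0.07} = -1.476, z_{0.5} = 0.
σ = (2.23 − 1.629)/(0 − (-1.476)) = 0.407.
μ = 1.629 − (-1.476)·0.407 = 2.230.
CV = √(exp(σ²)−1) = √(exp(0.1657)−1) = 0.425.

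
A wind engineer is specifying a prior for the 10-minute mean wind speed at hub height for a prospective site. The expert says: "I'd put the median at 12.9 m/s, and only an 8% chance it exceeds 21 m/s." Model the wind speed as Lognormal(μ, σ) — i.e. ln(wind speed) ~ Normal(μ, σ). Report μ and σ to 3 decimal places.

μ ≈ 2.557, σ ≈ 0.347

If T ~ Lognormal(μ,σ) then ln T ~ Normal(μ,σ), so the p-quantile of ln T is μ + z_p·σ.
ln(12.9) = 2.557 and ln(21) = 3.045; z_{0.5} = 0, z_{0.92} = 1.405.
σ = (3.045 − 2.557)/(1.405 − (0)) = 0.347.
μ = 2.557 − (0)·0.347 = 2.557.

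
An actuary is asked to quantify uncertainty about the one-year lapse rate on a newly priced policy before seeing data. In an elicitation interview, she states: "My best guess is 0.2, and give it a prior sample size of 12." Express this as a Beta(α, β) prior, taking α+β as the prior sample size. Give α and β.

Under the effective-sample-size interpretation, Beta(α, β) has prior mean α/(α+β) and prior sample size α+β.
So α+β = 12 and α/(α+β) = 0.2, giving α = 0.2·12 = 2.4 and β = 12 − 2.4 = 9.6.

α = 2.4, β = 9.6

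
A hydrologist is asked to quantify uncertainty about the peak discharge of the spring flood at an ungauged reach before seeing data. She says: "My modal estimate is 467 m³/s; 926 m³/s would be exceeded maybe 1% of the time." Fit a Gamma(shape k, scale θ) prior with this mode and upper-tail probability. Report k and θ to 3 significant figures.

k ≈ 11.5, θ ≈ 44.5

Gamma(k,θ) with k>1 has mode (k−1)θ, so θ = 467/(k−1).
Need P(X < 926) = 0.99 with θ tied to k this way. Start at k = 2, θ = 467: P(X<926) ≈ 0.589.
Too low — raise k to concentrate. Iterating converges to k ≈ 11.5.
Then θ = 467/(11.5−1) ≈ 44.5.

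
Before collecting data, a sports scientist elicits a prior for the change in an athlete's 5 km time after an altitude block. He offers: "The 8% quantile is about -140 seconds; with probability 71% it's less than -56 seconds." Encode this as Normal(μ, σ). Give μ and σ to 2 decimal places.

For Normal(μ,σ), the p-quantile is μ + z_p·σ. Here z_{0.08} = -1.405, z_{0.71} = 0.5534.
So -140 = μ − 1.405σ and -56 = μ + 0.5534σ.
Subtracting: σ = (-56 − -140)/(0.5534 − (-1.405)) = 42.89.
Then μ = -140 − (-1.405)·42.89 = -79.74.

μ = -79.74, σ = 42.89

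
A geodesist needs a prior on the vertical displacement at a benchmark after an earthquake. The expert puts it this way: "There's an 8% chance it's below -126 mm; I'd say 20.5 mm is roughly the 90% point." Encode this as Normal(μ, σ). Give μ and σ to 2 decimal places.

μ = -49.38, σ = 54.53

The p-quantile of Normal(μ,σ) is μ + z_p·σ, with z_{0.08} = -1.405 and z_{0.9} = 1.282.
Eliminate σ: μ = (z₂·x₁ − z₁·x₂)/(z₂ − z₁) = (1.282·-126 − (-1.405)·20.5)/2.687 = -49.38.
Then σ = (x₂ − x₁)/(z₂ − z₁) = (20.5 − -126)/2.687 = 54.53.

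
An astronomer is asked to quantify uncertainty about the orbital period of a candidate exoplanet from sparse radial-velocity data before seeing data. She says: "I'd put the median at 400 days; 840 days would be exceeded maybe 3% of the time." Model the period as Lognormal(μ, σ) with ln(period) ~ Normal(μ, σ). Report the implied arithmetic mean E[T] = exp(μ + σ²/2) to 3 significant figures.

E[T] ≈ 432 days

If T ~ Lognormal(μ,σ) then ln T ~ Normal(μ,σ), so the p-quantile of ln T is μ + z_p·σ.
ln(400) = 5.991 and ln(840) = 6.733; z_{0.5} = 0, z_{0.97} = 1.881.
σ = (6.733 − 5.991)/(1.881 − (0)) = 0.394.
μ = 5.991 − (0)·0.394 = 5.991.
E[T] = exp(μ + σ²/2) = exp(5.991 + 0.0778) = 432 days.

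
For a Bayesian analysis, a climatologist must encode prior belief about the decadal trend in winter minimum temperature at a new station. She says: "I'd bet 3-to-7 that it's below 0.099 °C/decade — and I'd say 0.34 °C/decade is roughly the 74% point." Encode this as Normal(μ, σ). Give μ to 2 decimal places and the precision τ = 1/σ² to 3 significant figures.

For Normal(μ,σ), the p-quantile is μ + z_p·σ. Here z_{0.3} = -0.5244, z_{0.74} = 0.6433.
So 0.099 = μ − 0.5244σ and 0.34 = μ + 0.6433σ.
Subtracting: σ = (0.34 − 0.099)/(0.6433 − (-0.5244)) = 0.21.
Then μ = 0.099 − (-0.5244)·0.21 = 0.21.
Precision τ = 1/σ² = 1/0.2064² = 23.5.

μ = 0.21, τ = 23.5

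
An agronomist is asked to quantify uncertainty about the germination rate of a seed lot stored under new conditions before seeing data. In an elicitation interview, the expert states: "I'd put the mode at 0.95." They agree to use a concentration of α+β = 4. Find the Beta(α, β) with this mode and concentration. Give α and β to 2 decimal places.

α = 2.90, β = 1.10

For α,β > 1 the Beta mode is (α−1)/(α+β−2). With α+β = 4, the mode is (α−1)/2.
Set (α−1)/2 = 0.95 → α = 1 + 0.95·2 = 2.90.
β = 4 − α = 1.10.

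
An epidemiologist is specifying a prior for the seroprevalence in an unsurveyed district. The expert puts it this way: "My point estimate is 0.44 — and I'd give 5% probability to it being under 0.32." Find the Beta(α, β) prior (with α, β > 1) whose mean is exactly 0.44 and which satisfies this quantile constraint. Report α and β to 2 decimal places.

With mean 0.44 fixed, write α = 0.44s, β = 0.56s where s = α+β.
Need P(θ < 0.32) = 0.05 under Beta(0.44s, 0.56s). Normal approximation: (q−m)/√(m(1−m)/s) ≈ z_{0.05} = -1.64, so s ≈ 0.44·0.56·(-1.64)²/(0.32−0.44)² = 46.3.
At s = 46.3: P(θ<0.32) ≈ 0.046. Adjusting to match 0.05 gives s ≈ 44.23.
So α = 0.44·44.23 ≈ 19.46, β = 0.56·44.23 ≈ 24.77.

α ≈ 19.46, β ≈ 24.77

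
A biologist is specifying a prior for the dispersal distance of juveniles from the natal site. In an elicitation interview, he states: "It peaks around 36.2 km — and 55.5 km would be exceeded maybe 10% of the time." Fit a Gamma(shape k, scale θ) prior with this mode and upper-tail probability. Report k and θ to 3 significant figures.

Gamma(k,θ) with k>1 has mode (k−1)θ, so θ = 36.2/(k−1).
Need P(X < 55.5) = 0.9 with θ tied to k this way. Start at k = 2, θ = 36.2: P(X<55.5) ≈ 0.453.
Too low — raise k to concentrate. Iterating converges to k ≈ 11.2.
Then θ = 36.2/(11.2−1) ≈ 3.54.

k ≈ 11.2, θ ≈ 3.54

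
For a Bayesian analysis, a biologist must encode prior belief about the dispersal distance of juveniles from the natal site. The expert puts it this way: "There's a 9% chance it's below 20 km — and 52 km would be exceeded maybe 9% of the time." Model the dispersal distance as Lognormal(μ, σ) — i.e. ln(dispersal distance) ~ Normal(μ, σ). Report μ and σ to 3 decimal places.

μ ≈ 3.473, σ ≈ 0.356

If T ~ Lognormal(μ,σ) then ln T ~ Normal(μ,σ), so the p-quantile of ln T is μ + z_p·σ.
ln(20) = 2.996 and ln(52) = 3.951; z_{0.09} = -1.341, z_{0.91} = 1.341.
σ = (3.951 − 2.996)/(1.341 − (-1.341)) = 0.356.
μ = 2.996 − (-1.341)·0.356 = 3.473.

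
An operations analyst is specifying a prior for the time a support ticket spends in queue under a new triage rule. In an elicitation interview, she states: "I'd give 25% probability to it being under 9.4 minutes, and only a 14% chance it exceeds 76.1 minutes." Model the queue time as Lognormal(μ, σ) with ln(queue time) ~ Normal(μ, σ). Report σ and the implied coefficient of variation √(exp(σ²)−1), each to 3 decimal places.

σ ≈ 1.192, CV ≈ 1.772

If T ~ Lognormal(μ,σ) then ln T ~ Normal(μ,σ), so the p-quantile of ln T is μ + z_p·σ.
ln(9.4) = 2.241 and ln(76.1) = 4.332; z_{0.25} = -0.6745, z_{0.86} = 1.08.
σ = (4.332 − 2.241)/(1.08 − (-0.6745)) = 1.192.
μ = 2.241 − (-0.6745)·1.192 = 3.045.
CV = √(exp(σ²)−1) = √(exp(1.4203)−1) = 1.772.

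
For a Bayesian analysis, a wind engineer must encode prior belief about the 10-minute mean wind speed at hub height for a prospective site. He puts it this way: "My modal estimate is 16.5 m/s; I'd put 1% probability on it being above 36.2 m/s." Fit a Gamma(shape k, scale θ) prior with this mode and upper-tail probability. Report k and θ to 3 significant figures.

Gamma(k,θ) with k>1 has mode (k−1)θ, so θ = 16.5/(k−1).
Need P(X < 36.2) = 0.99 with θ tied to k this way. Start at k = 2, θ = 16.5: P(X<36.2) ≈ 0.644.
Too low — raise k to concentrate. Iterating converges to k ≈ 8.81.
Then θ = 16.5/(8.81−1) ≈ 2.11.

k ≈ 8.81, θ ≈ 2.11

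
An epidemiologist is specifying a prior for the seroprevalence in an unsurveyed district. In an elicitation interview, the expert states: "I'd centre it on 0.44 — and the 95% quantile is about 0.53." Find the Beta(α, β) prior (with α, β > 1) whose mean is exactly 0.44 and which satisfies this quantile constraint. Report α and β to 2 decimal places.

α ≈ 36.50, β ≈ 46.46

With mean 0.44 fixed, write α = 0.44s, β = 0.56s where s = α+β.
Need P(θ < 0.53) = 0.95 under Beta(0.44s, 0.56s). Normal approximation: (q−m)/√(m(1−m)/s) ≈ z_{0.95} = 1.64, so s ≈ 0.44·0.56·(1.64)²/(0.53−0.44)² = 82.3.
At s = 82.3: P(θ<0.53) ≈ 0.949. Adjusting to match 0.95 gives s ≈ 82.96.
So α = 0.44·82.96 ≈ 36.50, β = 0.56·82.96 ≈ 46.46.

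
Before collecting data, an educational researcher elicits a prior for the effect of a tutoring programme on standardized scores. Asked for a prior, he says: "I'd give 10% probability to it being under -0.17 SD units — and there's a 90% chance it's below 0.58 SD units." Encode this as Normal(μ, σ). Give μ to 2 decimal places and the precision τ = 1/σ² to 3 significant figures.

The p-quantile of Normal(μ,σ) is μ + z_p·σ, with z_{0.1} = -1.282 and z_{0.9} = 1.282.
Eliminate σ: μ = (z₂·x₁ − z₁·x₂)/(z₂ − z₁) = (1.282·-0.17 − (-1.282)·0.58)/2.563 = 0.21.
Then σ = (x₂ − x₁)/(z₂ − z₁) = (0.58 − -0.17)/2.563 = 0.29.
Precision τ = 1/σ² = 1/0.2926² = 11.7.

μ = 0.21, τ = 11.7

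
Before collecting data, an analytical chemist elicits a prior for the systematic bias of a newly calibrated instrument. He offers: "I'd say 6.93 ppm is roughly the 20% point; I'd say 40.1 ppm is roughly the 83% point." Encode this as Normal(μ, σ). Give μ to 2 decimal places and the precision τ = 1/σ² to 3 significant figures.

The p-quantile of Normal(μ,σ) is μ + z_p·σ, with z_{0.2} = -0.8416 and z_{0.83} = 0.9542.
Eliminate σ: μ = (z₂·x₁ − z₁·x₂)/(z₂ − z₁) = (0.9542·6.93 − (-0.8416)·40.1)/1.796 = 22.48.
Then σ = (x₂ − x₁)/(z₂ − z₁) = (40.1 − 6.93)/1.796 = 18.47.
Precision τ = 1/σ² = 1/18.47² = 0.00293.

μ = 22.48, τ = 0.00293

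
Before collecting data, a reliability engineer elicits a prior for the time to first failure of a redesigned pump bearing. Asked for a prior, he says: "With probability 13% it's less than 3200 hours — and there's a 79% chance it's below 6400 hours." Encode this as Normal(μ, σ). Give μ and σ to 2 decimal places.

μ = 5064.87, σ = 1655.62

For Normal(μ,σ), the p-quantile is μ + z_p·σ. Here z_{0.13} = -1.126, z_{0.79} = 0.8064.
So 3200 = μ − 1.126σ and 6400 = μ + 0.8064σ.
Subtracting: σ = (6400 − 3200)/(0.8064 − (-1.126)) = 1655.62.
Then μ = 3200 − (-1.126)·1655.62 = 5064.87.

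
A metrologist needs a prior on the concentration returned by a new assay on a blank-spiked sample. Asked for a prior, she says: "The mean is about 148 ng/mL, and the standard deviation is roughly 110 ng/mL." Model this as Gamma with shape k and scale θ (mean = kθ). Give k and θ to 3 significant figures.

For Gamma(k, scale θ): mean = kθ, variance = kθ², so CV = 1/√k.
CV = SD/mean = 110/148 = 0.7432, hence k = 1/CV² = 1.81.
Then θ = mean/k = 148/1.81 = 81.8.

k ≈ 1.81, θ ≈ 81.8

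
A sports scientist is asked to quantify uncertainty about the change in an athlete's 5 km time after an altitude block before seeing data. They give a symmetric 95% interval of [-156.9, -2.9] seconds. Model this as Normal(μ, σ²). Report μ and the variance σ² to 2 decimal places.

A symmetric 95% interval runs μ ± z·σ with z = 1.96.
Half-width = 77, so σ = 77/1.96 = 39.286 and σ² = 1543.42.
μ is the interval midpoint, -79.90.

μ = -79.90, σ² = 1543.42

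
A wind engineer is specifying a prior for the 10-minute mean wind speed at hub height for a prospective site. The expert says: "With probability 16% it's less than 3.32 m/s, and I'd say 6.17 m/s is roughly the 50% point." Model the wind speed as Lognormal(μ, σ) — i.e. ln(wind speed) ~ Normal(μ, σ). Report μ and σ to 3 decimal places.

μ ≈ 1.820, σ ≈ 0.623

If T ~ Lognormal(μ,σ) then ln T ~ Normal(μ,σ), so the p-quantile of ln T is μ + z_p·σ.
ln(3.32) = 1.2 and ln(6.17) = 1.82; z_{0.16} = -0.9945, z_{0.5} = 0.
σ = (1.82 − 1.2)/(0 − (-0.9945)) = 0.623.
μ = 1.2 − (-0.9945)·0.623 = 1.820.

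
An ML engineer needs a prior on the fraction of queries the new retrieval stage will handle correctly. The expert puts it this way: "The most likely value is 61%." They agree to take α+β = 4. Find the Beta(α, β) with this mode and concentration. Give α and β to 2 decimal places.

α = 2.22, β = 1.78

For α,β > 1 the Beta mode is (α−1)/(α+β−2). With α+β = 4, the mode is (α−1)/2.
Set (α−1)/2 = 0.61 → α = 1 + 0.61·2 = 2.22.
β = 4 − α = 1.78.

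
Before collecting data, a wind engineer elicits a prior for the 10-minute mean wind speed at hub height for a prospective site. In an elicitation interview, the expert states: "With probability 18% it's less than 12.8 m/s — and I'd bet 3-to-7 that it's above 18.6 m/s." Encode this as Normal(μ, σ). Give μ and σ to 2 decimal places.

For Normal(μ,σ), the p-quantile is μ + z_p·σ. Here z_{0.18} = -0.9154, z_{0.7} = 0.5244.
So 12.8 = μ − 0.9154σ and 18.6 = μ + 0.5244σ.
Subtracting: σ = (18.6 − 12.8)/(0.5244 − (-0.9154)) = 4.03.
Then μ = 12.8 − (-0.9154)·4.03 = 16.49.

μ = 16.49, σ = 4.03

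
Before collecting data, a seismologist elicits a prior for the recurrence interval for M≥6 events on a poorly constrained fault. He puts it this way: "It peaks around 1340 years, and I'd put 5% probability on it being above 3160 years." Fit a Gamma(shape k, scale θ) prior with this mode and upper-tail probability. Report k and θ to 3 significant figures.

k ≈ 4.71, θ ≈ 361

Gamma(k,θ) with k>1 has mode (k−1)θ, so θ = 1340/(k−1).
Need P(X < 3160) = 0.95 with θ tied to k this way. Start at k = 2, θ = 1340: P(X<3160) ≈ 0.682.
Too low — raise k to concentrate. Iterating converges to k ≈ 4.71.
Then θ = 1340/(4.71−1) ≈ 361.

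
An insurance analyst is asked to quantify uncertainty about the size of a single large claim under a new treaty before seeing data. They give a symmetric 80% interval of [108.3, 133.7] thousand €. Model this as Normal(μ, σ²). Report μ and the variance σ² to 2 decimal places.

A symmetric 80% interval runs μ ± z·σ with z = 1.282.
Half-width = 12.7, so σ = 12.7/1.282 = 9.910 and σ² = 98.21.
μ is the interval midpoint, 121.00.

μ = 121.00, σ² = 98.21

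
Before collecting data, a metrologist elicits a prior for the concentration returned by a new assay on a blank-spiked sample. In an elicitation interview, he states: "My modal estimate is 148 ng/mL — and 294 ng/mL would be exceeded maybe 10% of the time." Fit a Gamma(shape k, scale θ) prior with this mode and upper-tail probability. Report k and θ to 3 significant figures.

Gamma(k,θ) with k>1 has mode (k−1)θ, so θ = 148/(k−1).
Need P(X < 294) = 0.9 with θ tied to k this way. Start at k = 2, θ = 148: P(X<294) ≈ 0.590.
Too low — raise k to concentrate. Iterating converges to k ≈ 5.07.
Then θ = 148/(5.07−1) ≈ 36.4.

k ≈ 5.07, θ ≈ 36.4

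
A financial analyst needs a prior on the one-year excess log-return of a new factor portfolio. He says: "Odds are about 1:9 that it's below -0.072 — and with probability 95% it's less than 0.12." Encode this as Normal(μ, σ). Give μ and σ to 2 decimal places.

μ = 0.01, σ = 0.07

For Normal(μ,σ), the p-quantile is μ + z_p·σ. Here z_{0.1} = -1.282, z_{0.95} = 1.645.
So -0.072 = μ − 1.282σ and 0.12 = μ + 1.645σ.
Subtracting: σ = (0.12 − -0.072)/(1.645 − (-1.282)) = 0.07.
Then μ = -0.072 − (-1.282)·0.07 = 0.01.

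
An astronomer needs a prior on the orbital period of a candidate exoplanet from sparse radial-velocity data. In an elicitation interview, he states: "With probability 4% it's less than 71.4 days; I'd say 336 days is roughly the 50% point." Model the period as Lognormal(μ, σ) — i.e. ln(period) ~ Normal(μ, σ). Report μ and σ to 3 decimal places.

If T ~ Lognormal(μ,σ) then ln T ~ Normal(μ,σ), so the p-quantile of ln T is μ + z_p·σ.
ln(71.4) = 4.268 and ln(336) = 5.817; z_{0.04} = -1.751, z_{0.5} = 0.
σ = (5.817 − 4.268)/(0 − (-1.751)) = 0.885.
μ = 4.268 − (-1.751)·0.885 = 5.817.

μ ≈ 5.817, σ ≈ 0.885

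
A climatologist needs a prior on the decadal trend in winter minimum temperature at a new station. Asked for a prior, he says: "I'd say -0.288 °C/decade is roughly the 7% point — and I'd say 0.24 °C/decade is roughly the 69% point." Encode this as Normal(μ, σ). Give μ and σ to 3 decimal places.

The p-quantile of Normal(μ,σ) is μ + z_p·σ, with z_{0.07} = -1.476 and z_{0.69} = 0.4959.
Eliminate σ: μ = (z₂·x₁ − z₁·x₂)/(z₂ − z₁) = (0.4959·-0.288 − (-1.476)·0.24)/1.972 = 0.107.
Then σ = (x₂ − x₁)/(z₂ − z₁) = (0.24 − -0.288)/1.972 = 0.268.

μ = 0.107, σ = 0.268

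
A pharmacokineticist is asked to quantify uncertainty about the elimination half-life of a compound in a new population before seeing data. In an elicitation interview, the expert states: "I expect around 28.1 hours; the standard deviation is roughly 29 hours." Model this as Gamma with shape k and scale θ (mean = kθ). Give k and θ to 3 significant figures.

For Gamma(k, scale θ): mean = kθ, variance = kθ², so CV = 1/√k.
CV = SD/mean = 29/28.1 = 1.032, hence k = 1/CV² = 0.939.
Then θ = mean/k = 28.1/0.939 = 29.9.

k ≈ 0.939, θ ≈ 29.9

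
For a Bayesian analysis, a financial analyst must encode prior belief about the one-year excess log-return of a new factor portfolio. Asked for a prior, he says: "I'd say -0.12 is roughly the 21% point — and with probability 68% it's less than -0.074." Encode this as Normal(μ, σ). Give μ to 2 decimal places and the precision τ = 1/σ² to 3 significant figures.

μ = -0.09, τ = 767

For Normal(μ,σ), the p-quantile is μ + z_p·σ. Here z_{0.21} = -0.8064, z_{0.68} = 0.4677.
So -0.12 = μ − 0.8064σ and -0.074 = μ + 0.4677σ.
Subtracting: σ = (-0.074 − -0.12)/(0.4677 − (-0.8064)) = 0.04.
Then μ = -0.12 − (-0.8064)·0.04 = -0.09.
Precision τ = 1/σ² = 1/0.0361² = 767.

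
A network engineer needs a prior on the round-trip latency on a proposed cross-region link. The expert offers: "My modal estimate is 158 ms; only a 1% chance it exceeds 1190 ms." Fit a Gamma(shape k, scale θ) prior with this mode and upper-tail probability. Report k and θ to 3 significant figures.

Gamma(k,θ) with k>1 has mode (k−1)θ, so θ = 158/(k−1).
Need P(X < 1190) = 0.99 with θ tied to k this way. Start at k = 2, θ = 158: P(X<1190) ≈ 0.995.
Too high — lower k to spread out. Iterating converges to k ≈ 1.84.
Then θ = 158/(1.84−1) ≈ 188.

k ≈ 1.84, θ ≈ 188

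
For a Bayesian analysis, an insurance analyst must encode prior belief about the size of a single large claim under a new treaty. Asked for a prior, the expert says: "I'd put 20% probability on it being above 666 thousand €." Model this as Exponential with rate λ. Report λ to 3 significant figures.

λ ≈ 0.00242

P(T > 666.0) = e^(−λ·666.0) = 0.2, so λ = −ln(0.2)/666.0 = 0.00242.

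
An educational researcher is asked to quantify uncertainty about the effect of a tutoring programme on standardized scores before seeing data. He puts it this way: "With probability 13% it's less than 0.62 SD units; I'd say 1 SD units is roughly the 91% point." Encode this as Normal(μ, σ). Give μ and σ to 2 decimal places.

μ = 0.79, σ = 0.15

The p-quantile of Normal(μ,σ) is μ + z_p·σ, with z_{0.13} = -1.126 and z_{0.91} = 1.341.
Eliminate σ: μ = (z₂·x₁ − z₁·x₂)/(z₂ − z₁) = (1.341·0.62 − (-1.126)·1)/2.467 = 0.79.
Then σ = (x₂ − x₁)/(z₂ − z₁) = (1 − 0.62)/2.467 = 0.15.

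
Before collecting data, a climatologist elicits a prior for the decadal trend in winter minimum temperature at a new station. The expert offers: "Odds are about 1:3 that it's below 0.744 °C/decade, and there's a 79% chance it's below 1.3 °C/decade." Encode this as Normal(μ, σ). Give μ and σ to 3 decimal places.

μ = 0.997, σ = 0.375

For Normal(μ,σ), the p-quantile is μ + z_p·σ. Here z_{0.25} = -0.6745, z_{0.79} = 0.8064.
So 0.744 = μ − 0.6745σ and 1.3 = μ + 0.8064σ.
Subtracting: σ = (1.3 − 0.744)/(0.8064 − (-0.6745)) = 0.375.
Then μ = 0.744 − (-0.6745)·0.375 = 0.997.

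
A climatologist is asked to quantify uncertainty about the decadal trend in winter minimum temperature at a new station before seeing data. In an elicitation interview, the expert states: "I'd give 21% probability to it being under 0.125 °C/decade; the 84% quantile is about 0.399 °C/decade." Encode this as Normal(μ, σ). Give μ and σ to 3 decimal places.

For Normal(μ,σ), the p-quantile is μ + z_p·σ. Here z_{0.21} = -0.8064, z_{0.84} = 0.9945.
So 0.125 = μ − 0.8064σ and 0.399 = μ + 0.9945σ.
Subtracting: σ = (0.399 − 0.125)/(0.9945 − (-0.8064)) = 0.152.
Then μ = 0.125 − (-0.8064)·0.152 = 0.248.

μ = 0.248, σ = 0.152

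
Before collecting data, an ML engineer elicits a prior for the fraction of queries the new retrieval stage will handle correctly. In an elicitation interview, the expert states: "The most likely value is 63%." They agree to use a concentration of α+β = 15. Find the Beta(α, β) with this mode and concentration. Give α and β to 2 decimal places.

For α,β > 1 the Beta mode is (α−1)/(α+β−2). With α+β = 15, the mode is (α−1)/13.
Set (α−1)/13 = 0.63 → α = 1 + 0.63·13 = 9.19.
β = 15 − α = 5.81.

α = 9.19, β = 5.81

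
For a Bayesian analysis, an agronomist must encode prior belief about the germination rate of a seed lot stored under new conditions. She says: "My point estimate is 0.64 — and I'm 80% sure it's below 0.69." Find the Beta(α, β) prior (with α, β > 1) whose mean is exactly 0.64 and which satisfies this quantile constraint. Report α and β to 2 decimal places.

With mean 0.64 fixed, write α = 0.64s, β = 0.36s where s = α+β.
Need P(θ < 0.69) = 0.8 under Beta(0.64s, 0.36s). Normal approximation: (q−m)/√(m(1−m)/s) ≈ z_{0.8} = 0.842, so s ≈ 0.64·0.36·(0.842)²/(0.69−0.64)² = 65.3.
At s = 65.3: P(θ<0.69) ≈ 0.798. Adjusting to match 0.8 gives s ≈ 66.36.
So α = 0.64·66.36 ≈ 42.47, β = 0.36·66.36 ≈ 23.89.

α ≈ 42.47, β ≈ 23.89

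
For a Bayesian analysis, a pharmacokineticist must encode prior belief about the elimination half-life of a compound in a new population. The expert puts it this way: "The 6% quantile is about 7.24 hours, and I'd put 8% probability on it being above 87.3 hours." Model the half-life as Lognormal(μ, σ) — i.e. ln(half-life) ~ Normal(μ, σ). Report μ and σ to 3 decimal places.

If T ~ Lognormal(μ,σ) then ln T ~ Normal(μ,σ), so the p-quantile of ln T is μ + z_p·σ.
ln(7.24) = 1.98 and ln(87.3) = 4.469; z_{0.06} = -1.555, z_{0.92} = 1.405.
σ = (4.469 − 1.98)/(1.405 − (-1.555)) = 0.841.
μ = 1.98 − (-1.555)·0.841 = 3.287.

μ ≈ 3.287, σ ≈ 0.841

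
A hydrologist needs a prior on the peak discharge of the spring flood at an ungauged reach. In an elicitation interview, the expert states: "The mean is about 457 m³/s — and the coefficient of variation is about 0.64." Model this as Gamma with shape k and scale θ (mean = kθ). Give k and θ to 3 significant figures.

For Gamma(k, scale θ): mean = kθ, variance = kθ², so CV = 1/√k.
CV = 0.64, hence k = 1/CV² = 2.44.
Then θ = mean/k = 457/2.44 = 187.

k ≈ 2.44, θ ≈ 187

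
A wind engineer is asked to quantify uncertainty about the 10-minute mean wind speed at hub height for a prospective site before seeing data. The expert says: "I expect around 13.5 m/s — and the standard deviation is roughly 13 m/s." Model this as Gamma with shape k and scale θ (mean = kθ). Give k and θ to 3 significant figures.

k ≈ 1.08, θ ≈ 12.5

For Gamma(k, scale θ): mean = kθ, variance = kθ², so CV = 1/√k.
CV = SD/mean = 13/13.5 = 0.963, hence k = 1/CV² = 1.08.
Then θ = mean/k = 13.5/1.08 = 12.5.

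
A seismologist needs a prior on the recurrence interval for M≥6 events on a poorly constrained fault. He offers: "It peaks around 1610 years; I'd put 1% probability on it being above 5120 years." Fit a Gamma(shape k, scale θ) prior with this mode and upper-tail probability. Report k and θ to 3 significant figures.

k ≈ 4.32, θ ≈ 486

Gamma(k,θ) with k>1 has mode (k−1)θ, so θ = 1610/(k−1).
Need P(X < 5120) = 0.99 with θ tied to k this way. Start at k = 2, θ = 1610: P(X<5120) ≈ 0.826.
Too low — raise k to concentrate. Iterating converges to k ≈ 4.32.
Then θ = 1610/(4.32−1) ≈ 486.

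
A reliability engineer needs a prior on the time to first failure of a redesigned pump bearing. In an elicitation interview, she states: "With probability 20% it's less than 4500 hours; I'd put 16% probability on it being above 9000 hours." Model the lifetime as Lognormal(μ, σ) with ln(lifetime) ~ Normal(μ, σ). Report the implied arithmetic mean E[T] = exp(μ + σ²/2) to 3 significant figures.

If T ~ Lognormal(μ,σ) then ln T ~ Normal(μ,σ), so the p-quantile of ln T is μ + z_p·σ.
ln(4500) = 8.412 and ln(9000) = 9.105; z_{0.2} = -0.8416, z_{0.84} = 0.9945.
σ = (9.105 − 8.412)/(0.9945 − (-0.8416)) = 0.378.
μ = 8.412 − (-0.8416)·0.378 = 8.730.
E[T] = exp(μ + σ²/2) = exp(8.730 + 0.0713) = 6640 hours.

E[T] ≈ 6640 hours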